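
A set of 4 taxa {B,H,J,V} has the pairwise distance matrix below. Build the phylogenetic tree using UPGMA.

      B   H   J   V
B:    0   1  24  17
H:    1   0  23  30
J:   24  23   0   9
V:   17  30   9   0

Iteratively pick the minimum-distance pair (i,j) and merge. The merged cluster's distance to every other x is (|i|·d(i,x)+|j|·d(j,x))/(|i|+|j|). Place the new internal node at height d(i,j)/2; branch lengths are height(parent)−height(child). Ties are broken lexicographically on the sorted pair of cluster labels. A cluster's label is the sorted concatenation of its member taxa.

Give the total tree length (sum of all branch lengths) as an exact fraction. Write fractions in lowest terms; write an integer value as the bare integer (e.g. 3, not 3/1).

1. join B+H (d=1) ⇒ BH; edges |B|=1/2, |H|=1/2
  updated: d(BH,J)=47/2, d(BH,V)=47/2
2. join J+V (d=9) ⇒ JV; edges |J|=9/2, |V|=9/2
  updated: d(BH,JV)=47/2
3. join BH+JV (d=47/2) ⇒ BHJV; edges |BH|=45/4, |JV|=29/4
final tree: ((B:1/2,H:1/2):45/4,(J:9/2,V:9/2):29/4)
total length: 57/2

57/2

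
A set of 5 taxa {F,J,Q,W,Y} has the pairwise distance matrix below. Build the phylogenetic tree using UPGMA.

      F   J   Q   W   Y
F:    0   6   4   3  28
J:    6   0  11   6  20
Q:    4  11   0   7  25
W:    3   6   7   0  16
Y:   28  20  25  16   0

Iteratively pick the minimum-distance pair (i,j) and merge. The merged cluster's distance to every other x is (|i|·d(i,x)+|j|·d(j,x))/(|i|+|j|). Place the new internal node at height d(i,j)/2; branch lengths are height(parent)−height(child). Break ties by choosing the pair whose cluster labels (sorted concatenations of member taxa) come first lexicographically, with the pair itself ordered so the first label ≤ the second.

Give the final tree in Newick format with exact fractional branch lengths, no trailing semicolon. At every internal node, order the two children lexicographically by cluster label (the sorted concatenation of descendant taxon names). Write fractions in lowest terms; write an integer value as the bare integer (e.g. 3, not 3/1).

((((F:3/2,W:3/2):5/4,Q:11/4):13/12,J:23/6):175/24,Y:89/8)

iteration 1: select F,W (d=3); attach at lengths (3/2, 3/2); label the merged cluster FW
  updated: d(FW,J)=6, d(FW,Q)=11/2, d(FW,Y)=22
iteration 2: select FW,Q (d=11/2); attach at lengths (5/4, 11/4); label the merged cluster FQW
  updated: d(FQW,J)=23/3, d(FQW,Y)=23
iteration 3: select FQW,J (d=23/3); attach at lengths (13/12, 23/6); label the merged cluster FJQW
  updated: d(FJQW,Y)=89/4
iteration 4: select FJQW,Y (d=89/4); attach at lengths (175/24, 89/8); label the merged cluster FJQWY
final tree: ((((F:3/2,W:3/2):5/4,Q:11/4):13/12,J:23/6):175/24,Y:89/8)
total length: 91/3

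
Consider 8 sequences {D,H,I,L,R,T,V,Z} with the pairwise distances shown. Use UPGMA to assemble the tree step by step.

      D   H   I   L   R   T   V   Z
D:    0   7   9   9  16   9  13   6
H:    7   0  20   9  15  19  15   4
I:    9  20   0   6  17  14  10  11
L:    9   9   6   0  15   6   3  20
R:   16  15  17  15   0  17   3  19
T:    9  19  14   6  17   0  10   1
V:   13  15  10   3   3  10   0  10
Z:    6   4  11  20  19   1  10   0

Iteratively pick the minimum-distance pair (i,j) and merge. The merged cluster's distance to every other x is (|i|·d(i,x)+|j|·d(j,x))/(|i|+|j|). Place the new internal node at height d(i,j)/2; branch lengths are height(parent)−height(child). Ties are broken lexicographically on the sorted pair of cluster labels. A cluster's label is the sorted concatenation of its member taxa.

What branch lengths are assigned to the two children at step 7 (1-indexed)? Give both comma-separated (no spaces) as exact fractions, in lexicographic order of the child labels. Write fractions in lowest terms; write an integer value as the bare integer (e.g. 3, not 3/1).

61/32,79/96

step 1: merge (T,Z) at d=1; branch lengths T→1/2, Z→1/2; new cluster TZ
  updated: d(D,TZ)=15/2, d(H,TZ)=23/2, d(I,TZ)=25/2, d(L,TZ)=13, d(R,TZ)=18, d(TZ,V)=10
step 2: merge (L,V) at d=3; branch lengths L→3/2, V→3/2; new cluster LV
  updated: d(D,LV)=11, d(H,LV)=12, d(I,LV)=8, d(LV,R)=9, d(LV,TZ)=23/2
step 3: merge (D,H) at d=7; branch lengths D→7/2, H→7/2; new cluster DH
  updated: d(DH,I)=29/2, d(DH,LV)=23/2, d(DH,R)=31/2, d(DH,TZ)=19/2
step 4: merge (I,LV) at d=8; branch lengths I→4, LV→5/2; new cluster ILV
  updated: d(DH,ILV)=25/2, d(ILV,R)=35/3, d(ILV,TZ)=71/6
step 5: merge (DH,TZ) at d=19/2; branch lengths DH→5/4, TZ→17/4; new cluster DHTZ
  updated: d(DHTZ,ILV)=73/6, d(DHTZ,R)=67/4
step 6: merge (ILV,R) at d=35/3; branch lengths ILV→11/6, R→35/6; new cluster ILRV
  updated: d(DHTZ,ILRV)=213/16
step 7: merge (DHTZ,ILRV) at d=213/16; branch lengths DHTZ→61/32, ILRV→79/96; new cluster DHILRTVZ
final tree: (((D:7/2,H:7/2):5/4,(T:1/2,Z:1/2):17/4):61/32,((I:4,(L:3/2,V:3/2):5/2):11/6,R:35/6):79/96)
total length: 1603/48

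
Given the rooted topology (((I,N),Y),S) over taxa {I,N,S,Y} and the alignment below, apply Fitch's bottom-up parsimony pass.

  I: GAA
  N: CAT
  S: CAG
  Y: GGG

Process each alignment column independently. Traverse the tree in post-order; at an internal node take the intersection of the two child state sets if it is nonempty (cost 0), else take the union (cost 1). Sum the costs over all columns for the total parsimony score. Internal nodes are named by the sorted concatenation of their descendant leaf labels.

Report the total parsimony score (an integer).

5

IN@0: {G} ∪ {C} = {C,G} (union, +1)
INY@0: {C,G} ∩ {G} = {G} (intersection, +0)
INSY@0: {G} ∪ {C} = {C,G} (union, +1)
IN@1: {A} ∩ {A} = {A} (intersection, +0)
INY@1: {A} ∪ {G} = {A,G} (union, +1)
INSY@1: {A,G} ∩ {A} = {A} (intersection, +0)
IN@2: {A} ∪ {T} = {A,T} (union, +1)
INY@2: {A,T} ∪ {G} = {A,G,T} (union, +1)
INSY@2: {A,G,T} ∩ {G} = {G} (intersection, +0)
per-site changes: [2, 1, 2]; total = 5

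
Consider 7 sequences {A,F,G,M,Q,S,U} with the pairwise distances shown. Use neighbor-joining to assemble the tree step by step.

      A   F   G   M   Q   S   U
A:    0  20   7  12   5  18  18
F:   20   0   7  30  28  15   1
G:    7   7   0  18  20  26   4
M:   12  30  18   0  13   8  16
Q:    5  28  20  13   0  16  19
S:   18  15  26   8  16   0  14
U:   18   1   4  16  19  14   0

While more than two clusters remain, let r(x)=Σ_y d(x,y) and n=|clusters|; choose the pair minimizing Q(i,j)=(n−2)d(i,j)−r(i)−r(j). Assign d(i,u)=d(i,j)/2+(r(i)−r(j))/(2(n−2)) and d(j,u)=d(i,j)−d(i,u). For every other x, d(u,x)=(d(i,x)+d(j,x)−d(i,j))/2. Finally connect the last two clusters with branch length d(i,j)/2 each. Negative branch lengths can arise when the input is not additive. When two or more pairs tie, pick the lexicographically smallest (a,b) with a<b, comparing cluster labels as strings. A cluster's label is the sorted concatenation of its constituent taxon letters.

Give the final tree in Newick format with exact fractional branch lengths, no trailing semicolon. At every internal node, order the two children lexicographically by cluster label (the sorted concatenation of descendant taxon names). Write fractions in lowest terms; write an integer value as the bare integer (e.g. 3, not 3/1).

1. join F+U (d=1, Q=-168) ⇒ FU; edges |F|=17/5, |U|=-12/5
  updated: d(A,FU)=37/2, d(FU,G)=5, d(FU,M)=45/2, d(FU,Q)=23, d(FU,S)=14
2. join FU+G (d=5, Q=-139) ⇒ FGU; edges |FU|=27/8, |G|=13/8
  updated: d(A,FGU)=41/4, d(FGU,M)=71/4, d(FGU,Q)=19, d(FGU,S)=35/2
3. join M+S (d=8, Q=-345/4) ⇒ MS; edges |M|=61/24, |S|=131/24
  updated: d(A,MS)=11, d(FGU,MS)=109/8, d(MS,Q)=21/2
4. join A+Q (d=5, Q=-203/4) ⇒ AQ; edges |A|=7/16, |Q|=73/16
  updated: d(AQ,FGU)=97/8, d(AQ,MS)=33/4
5. join AQ+FGU (d=97/8, Q=-34) ⇒ AFGQU; edges |AQ|=27/8, |FGU|=35/4
  updated: d(AFGQU,MS)=39/8
6. join AFGQU+MS (d=39/8) ⇒ AFGMQSU; edges |AFGQU|=39/16, |MS|=39/16
final tree: (((A:7/16,Q:73/16):27/8,((F:17/5,U:-12/5):27/8,G:13/8):35/4):39/16,(M:61/24,S:131/24):39/16)
total length: 36

(((A:7/16,Q:73/16):27/8,((F:17/5,U:-12/5):27/8,G:13/8):35/4):39/16,(M:61/24,S:131/24):39/16)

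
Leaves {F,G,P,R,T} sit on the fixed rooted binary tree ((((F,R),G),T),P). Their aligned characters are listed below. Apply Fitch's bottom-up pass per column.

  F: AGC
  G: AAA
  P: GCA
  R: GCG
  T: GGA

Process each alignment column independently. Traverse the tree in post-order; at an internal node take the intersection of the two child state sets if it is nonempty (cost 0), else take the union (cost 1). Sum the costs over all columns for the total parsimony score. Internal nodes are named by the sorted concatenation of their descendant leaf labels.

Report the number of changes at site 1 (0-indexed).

3

FR@0: {A} ∪ {G} = {A,G} (union, +1)
FGR@0: {A,G} ∩ {A} = {A} (intersection, +0)
FGRT@0: {A} ∪ {G} = {A,G} (union, +1)
FGPRT@0: {A,G} ∩ {G} = {G} (intersection, +0)
FR@1: {G} ∪ {C} = {C,G} (union, +1)
FGR@1: {C,G} ∪ {A} = {A,C,G} (union, +1)
FGRT@1: {A,C,G} ∩ {G} = {G} (intersection, +0)
FGPRT@1: {G} ∪ {C} = {C,G} (union, +1)
FR@2: {C} ∪ {G} = {C,G} (union, +1)
FGR@2: {C,G} ∪ {A} = {A,C,G} (union, +1)
FGRT@2: {A,C,G} ∩ {A} = {A} (intersection, +0)
FGPRT@2: {A} ∩ {A} = {A} (intersection, +0)
per-site changes: [2, 3, 2]; total = 7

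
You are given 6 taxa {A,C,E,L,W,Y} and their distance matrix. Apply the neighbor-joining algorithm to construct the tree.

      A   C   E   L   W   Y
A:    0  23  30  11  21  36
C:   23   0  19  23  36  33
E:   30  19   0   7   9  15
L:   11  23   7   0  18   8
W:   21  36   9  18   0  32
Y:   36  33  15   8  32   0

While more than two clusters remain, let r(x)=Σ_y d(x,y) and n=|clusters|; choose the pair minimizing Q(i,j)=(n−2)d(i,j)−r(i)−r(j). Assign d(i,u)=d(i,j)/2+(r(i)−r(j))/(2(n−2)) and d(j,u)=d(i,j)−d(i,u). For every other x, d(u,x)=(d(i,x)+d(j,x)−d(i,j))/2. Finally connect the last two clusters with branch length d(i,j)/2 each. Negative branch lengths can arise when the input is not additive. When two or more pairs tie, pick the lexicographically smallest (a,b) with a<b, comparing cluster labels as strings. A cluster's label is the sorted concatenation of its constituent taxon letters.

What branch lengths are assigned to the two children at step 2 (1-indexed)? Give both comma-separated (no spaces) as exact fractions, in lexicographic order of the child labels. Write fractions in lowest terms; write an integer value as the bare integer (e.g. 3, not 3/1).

-5/6,59/6

step 1: merge (A,C) at d=23, Q=-163; branch lengths A→79/8, C→105/8; new cluster AC
  updated: d(AC,E)=13, d(AC,L)=11/2, d(AC,W)=17, d(AC,Y)=23
step 2: merge (E,W) at d=9, Q=-93; branch lengths E→-5/6, W→59/6; new cluster EW
  updated: d(AC,EW)=21/2, d(EW,L)=8, d(EW,Y)=19
step 3: merge (AC,EW) at d=21/2, Q=-111/2; branch lengths AC→45/8, EW→39/8; new cluster ACEW
  updated: d(ACEW,L)=3/2, d(ACEW,Y)=63/4
step 4: merge (ACEW,L) at d=3/2, Q=-101/4; branch lengths ACEW→37/8, L→-25/8; new cluster ACELW
  updated: d(ACELW,Y)=89/8
step 5: merge (ACELW,Y) at d=89/8; branch lengths ACELW→89/16, Y→89/16; new cluster ACELWY
final tree: ((((A:79/8,C:105/8):45/8,(E:-5/6,W:59/6):39/8):37/8,L:-25/8):89/16,Y:89/16)
total length: 441/8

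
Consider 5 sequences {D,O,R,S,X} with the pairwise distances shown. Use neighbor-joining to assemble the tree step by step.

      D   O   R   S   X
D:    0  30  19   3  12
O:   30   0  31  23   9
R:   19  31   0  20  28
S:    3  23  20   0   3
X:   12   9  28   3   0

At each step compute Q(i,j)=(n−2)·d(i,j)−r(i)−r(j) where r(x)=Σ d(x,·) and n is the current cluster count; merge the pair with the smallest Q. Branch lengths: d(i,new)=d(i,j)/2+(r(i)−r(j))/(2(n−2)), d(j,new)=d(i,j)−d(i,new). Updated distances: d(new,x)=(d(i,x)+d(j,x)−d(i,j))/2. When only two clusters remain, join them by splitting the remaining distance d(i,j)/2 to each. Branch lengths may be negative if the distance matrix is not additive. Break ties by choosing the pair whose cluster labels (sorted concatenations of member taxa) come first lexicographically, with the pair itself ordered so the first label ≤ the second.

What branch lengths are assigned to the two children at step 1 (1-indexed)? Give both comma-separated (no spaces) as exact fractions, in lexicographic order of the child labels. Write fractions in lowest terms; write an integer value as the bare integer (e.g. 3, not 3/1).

1. join O+X (d=9, Q=-118) ⇒ OX; edges |O|=34/3, |X|=-7/3
  updated: d(D,OX)=33/2, d(OX,R)=25, d(OX,S)=17/2
2. join D+R (d=19, Q=-129/2) ⇒ DR; edges |D|=25/8, |R|=127/8
  updated: d(DR,OX)=45/4, d(DR,S)=2
3. join DR+OX (d=45/4, Q=-87/4) ⇒ DORX; edges |DR|=19/8, |OX|=71/8
  updated: d(DORX,S)=-3/8
4. join DORX+S (d=-3/8) ⇒ DORSX; edges |DORX|=-3/16, |S|=-3/16
final tree: (((D:25/8,R:127/8):19/8,(O:34/3,X:-7/3):71/8):-3/16,S:-3/16)
total length: 311/8

34/3,-7/3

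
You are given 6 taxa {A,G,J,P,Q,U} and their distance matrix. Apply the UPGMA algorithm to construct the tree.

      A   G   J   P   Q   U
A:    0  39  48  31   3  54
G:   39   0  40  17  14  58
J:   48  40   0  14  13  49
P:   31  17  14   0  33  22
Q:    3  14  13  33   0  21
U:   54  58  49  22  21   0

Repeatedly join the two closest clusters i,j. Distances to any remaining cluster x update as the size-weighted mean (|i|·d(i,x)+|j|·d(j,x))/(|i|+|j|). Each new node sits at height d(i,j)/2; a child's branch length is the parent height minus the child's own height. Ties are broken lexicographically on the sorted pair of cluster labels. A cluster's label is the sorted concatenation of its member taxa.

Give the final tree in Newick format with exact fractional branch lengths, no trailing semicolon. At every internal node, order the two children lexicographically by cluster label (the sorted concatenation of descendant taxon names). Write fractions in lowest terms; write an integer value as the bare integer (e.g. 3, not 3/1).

iteration 1: select A,Q (d=3); attach at lengths (3/2, 3/2); label the merged cluster AQ
  updated: d(AQ,G)=53/2, d(AQ,J)=61/2, d(AQ,P)=32, d(AQ,U)=75/2
iteration 2: select J,P (d=14); attach at lengths (7, 7); label the merged cluster JP
  updated: d(AQ,JP)=125/4, d(G,JP)=57/2, d(JP,U)=71/2
iteration 3: select AQ,G (d=53/2); attach at lengths (47/4, 53/4); label the merged cluster AGQ
  updated: d(AGQ,JP)=91/3, d(AGQ,U)=133/3
iteration 4: select AGQ,JP (d=91/3); attach at lengths (23/12, 49/6); label the merged cluster AGJPQ
  updated: d(AGJPQ,U)=204/5
iteration 5: select AGJPQ,U (d=204/5); attach at lengths (157/30, 102/5); label the merged cluster AGJPQU
final tree: ((((A:3/2,Q:3/2):47/4,G:53/4):23/12,(J:7,P:7):49/6):157/30,U:102/5)
total length: 4663/60

((((A:3/2,Q:3/2):47/4,G:53/4):23/12,(J:7,P:7):49/6):157/30,U:102/5)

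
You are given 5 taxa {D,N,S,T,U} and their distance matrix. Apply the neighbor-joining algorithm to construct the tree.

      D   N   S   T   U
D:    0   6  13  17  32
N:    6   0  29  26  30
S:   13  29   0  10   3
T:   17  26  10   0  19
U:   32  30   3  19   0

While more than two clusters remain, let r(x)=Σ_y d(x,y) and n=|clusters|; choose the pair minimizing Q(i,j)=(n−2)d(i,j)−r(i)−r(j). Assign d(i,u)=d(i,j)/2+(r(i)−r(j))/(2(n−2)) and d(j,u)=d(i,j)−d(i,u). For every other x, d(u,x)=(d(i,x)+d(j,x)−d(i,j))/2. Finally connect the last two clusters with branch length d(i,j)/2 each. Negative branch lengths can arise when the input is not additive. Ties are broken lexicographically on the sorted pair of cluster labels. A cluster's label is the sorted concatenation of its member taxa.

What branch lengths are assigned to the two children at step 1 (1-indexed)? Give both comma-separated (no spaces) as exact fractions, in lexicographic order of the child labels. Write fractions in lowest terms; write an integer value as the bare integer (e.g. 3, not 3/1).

step 1: merge (D,N) at d=6, Q=-141; branch lengths D→-5/6, N→41/6; new cluster DN
  updated: d(DN,S)=18, d(DN,T)=37/2, d(DN,U)=28
step 2: merge (DN,T) at d=37/2, Q=-75; branch lengths DN→27/2, T→5; new cluster DNT
  updated: d(DNT,S)=19/4, d(DNT,U)=57/4
step 3: merge (DNT,S) at d=19/4, Q=-22; branch lengths DNT→8, S→-13/4; new cluster DNST
  updated: d(DNST,U)=25/4
step 4: merge (DNST,U) at d=25/4; branch lengths DNST→25/8, U→25/8; new cluster DNSTU
final tree: ((((D:-5/6,N:41/6):27/2,T:5):8,S:-13/4):25/8,U:25/8)
total length: 71/2

-5/6,41/6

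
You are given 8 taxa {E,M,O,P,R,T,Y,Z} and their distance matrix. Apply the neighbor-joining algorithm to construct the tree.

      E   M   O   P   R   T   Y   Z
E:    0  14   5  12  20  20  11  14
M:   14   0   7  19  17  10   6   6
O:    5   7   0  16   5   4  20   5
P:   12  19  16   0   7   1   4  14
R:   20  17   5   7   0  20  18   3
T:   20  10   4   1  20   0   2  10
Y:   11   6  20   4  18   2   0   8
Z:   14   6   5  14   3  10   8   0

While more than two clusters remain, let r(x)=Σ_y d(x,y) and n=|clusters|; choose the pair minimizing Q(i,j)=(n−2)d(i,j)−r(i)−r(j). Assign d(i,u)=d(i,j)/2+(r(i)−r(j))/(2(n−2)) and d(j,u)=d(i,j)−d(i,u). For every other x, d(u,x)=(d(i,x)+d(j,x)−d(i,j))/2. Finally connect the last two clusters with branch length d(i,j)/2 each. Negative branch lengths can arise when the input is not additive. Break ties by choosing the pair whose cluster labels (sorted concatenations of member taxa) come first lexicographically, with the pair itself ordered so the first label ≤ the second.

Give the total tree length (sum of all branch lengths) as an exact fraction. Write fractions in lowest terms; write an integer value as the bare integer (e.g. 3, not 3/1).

iteration 1: select P,T (d=1, Q=-134); attach at lengths (1, 0); label the merged cluster PT
  updated: d(E,PT)=31/2, d(M,PT)=14, d(O,PT)=19/2, d(PT,R)=13, d(PT,Y)=5/2, d(PT,Z)=23/2
iteration 2: select PT,Y (d=5/2, Q=-119); attach at lengths (13/10, 6/5); label the merged cluster PTY
  updated: d(E,PTY)=12, d(M,PTY)=35/4, d(O,PTY)=27/2, d(PTY,R)=57/4, d(PTY,Z)=17/2
iteration 3: select R,Z (d=3, Q=-335/4); attach at lengths (139/32, -43/32); label the merged cluster RZ
  updated: d(E,RZ)=31/2, d(M,RZ)=10, d(O,RZ)=7/2, d(PTY,RZ)=79/8
iteration 4: select E,O (d=5, Q=-121/2); attach at lengths (65/12, -5/12); label the merged cluster EO
  updated: d(EO,M)=8, d(EO,PTY)=41/4, d(EO,RZ)=7
iteration 5: select EO,RZ (d=7, Q=-305/8); attach at lengths (99/32, 125/32); label the merged cluster EORZ
  updated: d(EORZ,M)=11/2, d(EORZ,PTY)=105/16
iteration 6: select EORZ,M (d=11/2, Q=-333/16); attach at lengths (53/32, 123/32); label the merged cluster EMORZ
  updated: d(EMORZ,PTY)=157/32
iteration 7: select EMORZ,PTY (d=157/32); attach at lengths (157/64, 157/64); label the merged cluster EMOPRTYZ
final tree: ((((E:65/12,O:-5/12):99/32,(R:139/32,Z:-43/32):125/32):53/32,M:123/32):157/64,((P:1,T:0):13/10,Y:6/5):157/64)
total length: 925/32

925/32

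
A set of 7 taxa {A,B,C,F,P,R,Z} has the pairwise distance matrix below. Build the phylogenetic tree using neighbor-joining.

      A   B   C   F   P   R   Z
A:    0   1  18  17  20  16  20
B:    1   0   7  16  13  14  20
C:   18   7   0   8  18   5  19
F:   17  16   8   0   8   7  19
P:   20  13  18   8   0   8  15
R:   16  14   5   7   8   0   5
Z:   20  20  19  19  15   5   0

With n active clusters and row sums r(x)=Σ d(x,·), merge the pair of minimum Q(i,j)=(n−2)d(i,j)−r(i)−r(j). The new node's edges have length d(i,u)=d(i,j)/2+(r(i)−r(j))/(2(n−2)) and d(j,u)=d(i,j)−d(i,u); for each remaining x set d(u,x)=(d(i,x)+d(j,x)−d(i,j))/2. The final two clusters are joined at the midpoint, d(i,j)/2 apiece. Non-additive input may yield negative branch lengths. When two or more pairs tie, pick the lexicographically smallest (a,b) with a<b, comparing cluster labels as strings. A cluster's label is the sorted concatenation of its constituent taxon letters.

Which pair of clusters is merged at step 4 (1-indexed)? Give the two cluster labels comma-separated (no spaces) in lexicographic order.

1. join A+B (d=1, Q=-158) ⇒ AB; edges |A|=13/5, |B|=-8/5
  updated: d(AB,C)=12, d(AB,F)=16, d(AB,P)=16, d(AB,R)=29/2, d(AB,Z)=39/2
2. join R+Z (d=5, Q=-97) ⇒ RZ; edges |R|=-9/4, |Z|=29/4
  updated: d(AB,RZ)=29/2, d(C,RZ)=19/2, d(F,RZ)=21/2, d(P,RZ)=9
3. join AB+C (d=12, Q=-70) ⇒ ABC; edges |AB|=47/6, |C|=25/6
  updated: d(ABC,F)=6, d(ABC,P)=11, d(ABC,RZ)=6
4. join ABC+RZ (d=6, Q=-73/2) ⇒ ABCRZ; edges |ABC|=19/8, |RZ|=29/8
  updated: d(ABCRZ,F)=21/4, d(ABCRZ,P)=7
5. join ABCRZ+F (d=21/4, Q=-81/4) ⇒ ABCFRZ; edges |ABCRZ|=17/8, |F|=25/8
  updated: d(ABCFRZ,P)=39/8
6. join ABCFRZ+P (d=39/8) ⇒ ABCFPRZ; edges |ABCFRZ|=39/16, |P|=39/16
final tree: (((((A:13/5,B:-8/5):47/6,C:25/6):19/8,(R:-9/4,Z:29/4):29/8):17/8,F:25/8):39/16,P:39/16)
total length: 273/8

ABC,RZ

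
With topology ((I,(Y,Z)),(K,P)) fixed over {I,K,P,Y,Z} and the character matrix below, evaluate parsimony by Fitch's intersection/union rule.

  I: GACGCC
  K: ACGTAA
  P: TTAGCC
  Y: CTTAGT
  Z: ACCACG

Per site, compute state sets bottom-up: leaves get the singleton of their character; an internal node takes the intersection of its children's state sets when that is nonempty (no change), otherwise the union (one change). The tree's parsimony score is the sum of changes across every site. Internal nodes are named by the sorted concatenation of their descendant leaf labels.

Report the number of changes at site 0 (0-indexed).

3

[col 0] YZ: children Y:{C}, Z:{A} ∪→ {A,C}; cost 1
[col 0] IYZ: children I:{G}, YZ:{A,C} ∪→ {A,C,G}; cost 1
[col 0] KP: children K:{A}, P:{T} ∪→ {A,T}; cost 1
[col 0] IKPYZ: children IYZ:{A,C,G}, KP:{A,T} ∩→ {A}; cost 0
[col 1] YZ: children Y:{T}, Z:{C} ∪→ {C,T}; cost 1
[col 1] IYZ: children I:{A}, YZ:{C,T} ∪→ {A,C,T}; cost 1
[col 1] KP: children K:{C}, P:{T} ∪→ {C,T}; cost 1
[col 1] IKPYZ: children IYZ:{A,C,T}, KP:{C,T} ∩→ {C,T}; cost 0
[col 2] YZ: children Y:{T}, Z:{C} ∪→ {C,T}; cost 1
[col 2] IYZ: children I:{C}, YZ:{C,T} ∩→ {C}; cost 0
[col 2] KP: children K:{G}, P:{A} ∪→ {A,G}; cost 1
[col 2] IKPYZ: children IYZ:{C}, KP:{A,G} ∪→ {A,C,G}; cost 1
[col 3] YZ: children Y:{A}, Z:{A} ∩→ {A}; cost 0
[col 3] IYZ: children I:{G}, YZ:{A} ∪→ {A,G}; cost 1
[col 3] KP: children K:{T}, P:{G} ∪→ {G,T}; cost 1
[col 3] IKPYZ: children IYZ:{A,G}, KP:{G,T} ∩→ {G}; cost 0
[col 4] YZ: children Y:{G}, Z:{C} ∪→ {C,G}; cost 1
[col 4] IYZ: children I:{C}, YZ:{C,G} ∩→ {C}; cost 0
[col 4] KP: children K:{A}, P:{C} ∪→ {A,C}; cost 1
[col 4] IKPYZ: children IYZ:{C}, KP:{A,C} ∩→ {C}; cost 0
[col 5] YZ: children Y:{T}, Z:{G} ∪→ {G,T}; cost 1
[col 5] IYZ: children I:{C}, YZ:{G,T} ∪→ {C,G,T}; cost 1
[col 5] KP: children K:{A}, P:{C} ∪→ {A,C}; cost 1
[col 5] IKPYZ: children IYZ:{C,G,T}, KP:{A,C} ∩→ {C}; cost 0
per-site changes: [3, 3, 3, 2, 2, 3]; total = 16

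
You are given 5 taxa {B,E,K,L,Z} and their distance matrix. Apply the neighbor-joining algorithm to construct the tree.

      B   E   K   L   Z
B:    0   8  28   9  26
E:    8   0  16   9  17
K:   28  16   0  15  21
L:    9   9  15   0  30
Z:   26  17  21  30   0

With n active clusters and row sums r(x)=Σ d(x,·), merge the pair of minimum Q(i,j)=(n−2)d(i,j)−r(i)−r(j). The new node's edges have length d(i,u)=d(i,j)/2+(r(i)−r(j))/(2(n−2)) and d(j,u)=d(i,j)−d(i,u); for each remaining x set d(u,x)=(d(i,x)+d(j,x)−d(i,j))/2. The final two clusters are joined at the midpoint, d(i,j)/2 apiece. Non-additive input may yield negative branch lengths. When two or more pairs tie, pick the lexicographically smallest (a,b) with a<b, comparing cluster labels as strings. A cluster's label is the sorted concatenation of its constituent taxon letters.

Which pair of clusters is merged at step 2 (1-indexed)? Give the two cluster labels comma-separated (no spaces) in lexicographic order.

iteration 1: select K,Z (d=21, Q=-111); attach at lengths (49/6, 77/6); label the merged cluster KZ
  updated: d(B,KZ)=33/2, d(E,KZ)=6, d(KZ,L)=12
iteration 2: select B,L (d=9, Q=-91/2); attach at lengths (43/8, 29/8); label the merged cluster BL
  updated: d(BL,E)=4, d(BL,KZ)=39/4
iteration 3: select BL,E (d=4, Q=-79/4); attach at lengths (31/8, 1/8); label the merged cluster BEL
  updated: d(BEL,KZ)=47/8
iteration 4: select BEL,KZ (d=47/8); attach at lengths (47/16, 47/16); label the merged cluster BEKLZ
final tree: (((B:43/8,L:29/8):31/8,E:1/8):47/16,(K:49/6,Z:77/6):47/16)
total length: 319/8

B,L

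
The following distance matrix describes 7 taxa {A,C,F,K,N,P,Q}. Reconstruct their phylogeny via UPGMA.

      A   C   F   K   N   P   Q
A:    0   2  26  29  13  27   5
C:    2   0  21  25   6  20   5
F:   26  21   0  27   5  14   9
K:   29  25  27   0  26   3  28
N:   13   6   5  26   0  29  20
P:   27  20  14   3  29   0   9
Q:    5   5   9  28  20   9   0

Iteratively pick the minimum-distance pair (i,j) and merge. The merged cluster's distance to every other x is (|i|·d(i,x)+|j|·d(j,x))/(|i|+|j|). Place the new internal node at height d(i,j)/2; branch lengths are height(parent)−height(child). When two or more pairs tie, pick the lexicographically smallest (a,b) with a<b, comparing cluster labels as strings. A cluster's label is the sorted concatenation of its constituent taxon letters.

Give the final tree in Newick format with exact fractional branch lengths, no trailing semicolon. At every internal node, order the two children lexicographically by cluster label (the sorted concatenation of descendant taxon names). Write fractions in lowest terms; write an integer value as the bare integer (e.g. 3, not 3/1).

((((A:1,C:1):3/2,Q:5/2):65/12,(F:5/2,N:5/2):65/12):227/60,(K:3/2,P:3/2):51/5)

iteration 1: select A,C (d=2); attach at lengths (1, 1); label the merged cluster AC
  updated: d(AC,F)=47/2, d(AC,K)=27, d(AC,N)=19/2, d(AC,P)=47/2, d(AC,Q)=5
iteration 2: select K,P (d=3); attach at lengths (3/2, 3/2); label the merged cluster KP
  updated: d(AC,KP)=101/4, d(F,KP)=41/2, d(KP,N)=55/2, d(KP,Q)=37/2
iteration 3: select AC,Q (d=5); attach at lengths (3/2, 5/2); label the merged cluster ACQ
  updated: d(ACQ,F)=56/3, d(ACQ,KP)=23, d(ACQ,N)=13
iteration 4: select F,N (d=5); attach at lengths (5/2, 5/2); label the merged cluster FN
  updated: d(ACQ,FN)=95/6, d(FN,KP)=24
iteration 5: select ACQ,FN (d=95/6); attach at lengths (65/12, 65/12); label the merged cluster ACFNQ
  updated: d(ACFNQ,KP)=117/5
iteration 6: select ACFNQ,KP (d=117/5); attach at lengths (227/60, 51/5); label the merged cluster ACFKNPQ
final tree: ((((A:1,C:1):3/2,Q:5/2):65/12,(F:5/2,N:5/2):65/12):227/60,(K:3/2,P:3/2):51/5)
total length: 2329/60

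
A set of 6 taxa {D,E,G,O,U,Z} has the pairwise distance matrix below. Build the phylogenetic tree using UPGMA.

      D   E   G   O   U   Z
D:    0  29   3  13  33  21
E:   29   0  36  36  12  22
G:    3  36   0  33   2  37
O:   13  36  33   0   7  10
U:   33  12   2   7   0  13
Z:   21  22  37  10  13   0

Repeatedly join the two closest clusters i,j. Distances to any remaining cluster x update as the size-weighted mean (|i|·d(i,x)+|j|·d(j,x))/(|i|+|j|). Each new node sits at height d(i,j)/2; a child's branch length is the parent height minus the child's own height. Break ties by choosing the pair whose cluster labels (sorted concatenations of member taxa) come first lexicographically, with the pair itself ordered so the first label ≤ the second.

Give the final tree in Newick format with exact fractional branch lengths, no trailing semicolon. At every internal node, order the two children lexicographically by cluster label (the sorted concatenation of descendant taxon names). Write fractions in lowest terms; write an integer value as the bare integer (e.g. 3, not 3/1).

(((D:17/2,(O:5,Z:5):7/2):2,(G:1,U:1):19/2):3,E:27/2)

step 1: merge (G,U) at d=2; branch lengths G→1, U→1; new cluster GU
  updated: d(D,GU)=18, d(E,GU)=24, d(GU,O)=20, d(GU,Z)=25
step 2: merge (O,Z) at d=10; branch lengths O→5, Z→5; new cluster OZ
  updated: d(D,OZ)=17, d(E,OZ)=29, d(GU,OZ)=45/2
step 3: merge (D,OZ) at d=17; branch lengths D→17/2, OZ→7/2; new cluster DOZ
  updated: d(DOZ,E)=29, d(DOZ,GU)=21
step 4: merge (DOZ,GU) at d=21; branch lengths DOZ→2, GU→19/2; new cluster DGOUZ
  updated: d(DGOUZ,E)=27
step 5: merge (DGOUZ,E) at d=27; branch lengths DGOUZ→3, E→27/2; new cluster DEGOUZ
final tree: (((D:17/2,(O:5,Z:5):7/2):2,(G:1,U:1):19/2):3,E:27/2)
total length: 52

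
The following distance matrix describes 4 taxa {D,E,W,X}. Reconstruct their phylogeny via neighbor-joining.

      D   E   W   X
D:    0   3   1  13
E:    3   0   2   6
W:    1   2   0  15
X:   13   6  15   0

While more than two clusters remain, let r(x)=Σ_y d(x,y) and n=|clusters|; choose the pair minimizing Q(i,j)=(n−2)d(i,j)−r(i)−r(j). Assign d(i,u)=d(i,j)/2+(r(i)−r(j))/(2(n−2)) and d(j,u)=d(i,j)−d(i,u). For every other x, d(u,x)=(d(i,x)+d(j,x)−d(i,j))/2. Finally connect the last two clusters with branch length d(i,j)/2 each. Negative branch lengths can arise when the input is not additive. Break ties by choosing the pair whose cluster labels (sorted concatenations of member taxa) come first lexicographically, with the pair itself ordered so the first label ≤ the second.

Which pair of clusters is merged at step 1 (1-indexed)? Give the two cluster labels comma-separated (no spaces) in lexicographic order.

iteration 1: select D,W (d=1, Q=-33); attach at lengths (1/4, 3/4); label the merged cluster DW
  updated: d(DW,E)=2, d(DW,X)=27/2
iteration 2: select DW,E (d=2, Q=-43/2); attach at lengths (19/4, -11/4); label the merged cluster DEW
  updated: d(DEW,X)=35/4
iteration 3: select DEW,X (d=35/4); attach at lengths (35/8, 35/8); label the merged cluster DEWX
final tree: (((D:1/4,W:3/4):19/4,E:-11/4):35/8,X:35/8)
total length: 47/4

D,W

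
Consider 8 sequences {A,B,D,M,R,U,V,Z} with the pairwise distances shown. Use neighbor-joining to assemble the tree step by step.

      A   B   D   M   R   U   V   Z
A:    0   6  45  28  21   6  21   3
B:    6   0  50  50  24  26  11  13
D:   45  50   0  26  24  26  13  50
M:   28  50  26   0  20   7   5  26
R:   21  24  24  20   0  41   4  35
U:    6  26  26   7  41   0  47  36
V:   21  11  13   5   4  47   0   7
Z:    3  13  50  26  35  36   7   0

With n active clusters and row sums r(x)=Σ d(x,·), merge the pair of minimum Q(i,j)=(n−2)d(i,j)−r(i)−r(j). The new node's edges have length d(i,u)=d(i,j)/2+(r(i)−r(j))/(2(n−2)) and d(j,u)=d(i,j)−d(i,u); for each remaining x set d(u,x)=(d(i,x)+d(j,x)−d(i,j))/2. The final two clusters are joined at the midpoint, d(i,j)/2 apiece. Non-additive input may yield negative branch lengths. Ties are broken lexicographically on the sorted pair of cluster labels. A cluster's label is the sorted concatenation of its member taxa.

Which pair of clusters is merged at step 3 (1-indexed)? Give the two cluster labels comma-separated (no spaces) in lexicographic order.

A,Z

iteration 1: select M,U (d=7, Q=-309); attach at lengths (5/4, 23/4); label the merged cluster MU
  updated: d(A,MU)=27/2, d(B,MU)=69/2, d(D,MU)=45/2, d(MU,R)=27, d(MU,V)=45/2, d(MU,Z)=55/2
iteration 2: select D,MU (d=45/2, Q=-479/2); attach at lengths (339/20, 111/20); label the merged cluster DMU
  updated: d(A,DMU)=18, d(B,DMU)=31, d(DMU,R)=57/4, d(DMU,V)=13/2, d(DMU,Z)=55/2
iteration 3: select A,Z (d=3, Q=-285/2); attach at lengths (-9/16, 57/16); label the merged cluster AZ
  updated: d(AZ,B)=8, d(AZ,DMU)=85/4, d(AZ,R)=53/2, d(AZ,V)=25/2
iteration 4: select AZ,B (d=8, Q=-473/4); attach at lengths (73/24, 119/24); label the merged cluster ABZ
  updated: d(ABZ,DMU)=177/8, d(ABZ,R)=85/4, d(ABZ,V)=31/4
iteration 5: select ABZ,V (d=31/4, Q=-431/8); attach at lengths (387/32, -139/32); label the merged cluster ABVZ
  updated: d(ABVZ,DMU)=167/16, d(ABVZ,R)=35/4
iteration 6: select ABVZ,DMU (d=167/16, Q=-535/16); attach at lengths (79/32, 255/32); label the merged cluster ABDMUVZ
  updated: d(ABDMUVZ,R)=201/32
iteration 7: select ABDMUVZ,R (d=201/32); attach at lengths (201/64, 201/64); label the merged cluster ABDMRUVZ
final tree: (((((A:-9/16,Z:57/16):73/24,B:119/24):387/32,V:-139/32):79/32,(D:339/20,(M:5/4,U:23/4):111/20):255/32):201/64,R:201/64)
total length: 2079/32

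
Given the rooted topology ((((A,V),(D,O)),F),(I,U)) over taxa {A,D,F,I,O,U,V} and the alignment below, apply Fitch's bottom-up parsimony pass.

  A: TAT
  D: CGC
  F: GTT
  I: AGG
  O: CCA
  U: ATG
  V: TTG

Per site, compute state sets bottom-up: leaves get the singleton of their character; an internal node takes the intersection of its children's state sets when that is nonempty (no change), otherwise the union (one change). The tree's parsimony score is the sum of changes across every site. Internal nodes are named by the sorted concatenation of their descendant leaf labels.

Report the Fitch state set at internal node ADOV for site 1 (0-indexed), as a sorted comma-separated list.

A,C,G,T

site 0, node AV: A={T} ∩ V={T} → {T} (+0)
site 0, node DO: D={C} ∩ O={C} → {C} (+0)
site 0, node ADOV: AV={T} ∪ DO={C} → {C,T} (+1)
site 0, node ADFOV: ADOV={C,T} ∪ F={G} → {C,G,T} (+1)
site 0, node IU: I={A} ∩ U={A} → {A} (+0)
site 0, node ADFIOUV: ADFOV={C,G,T} ∪ IU={A} → {A,C,G,T} (+1)
site 1, node AV: A={A} ∪ V={T} → {A,T} (+1)
site 1, node DO: D={G} ∪ O={C} → {C,G} (+1)
site 1, node ADOV: AV={A,T} ∪ DO={C,G} → {A,C,G,T} (+1)
site 1, node ADFOV: ADOV={A,C,G,T} ∩ F={T} → {T} (+0)
site 1, node IU: I={G} ∪ U={T} → {G,T} (+1)
site 1, node ADFIOUV: ADFOV={T} ∩ IU={G,T} → {T} (+0)
site 2, node AV: A={T} ∪ V={G} → {G,T} (+1)
site 2, node DO: D={C} ∪ O={A} → {A,C} (+1)
site 2, node ADOV: AV={G,T} ∪ DO={A,C} → {A,C,G,T} (+1)
site 2, node ADFOV: ADOV={A,C,G,T} ∩ F={T} → {T} (+0)
site 2, node IU: I={G} ∩ U={G} → {G} (+0)
site 2, node ADFIOUV: ADFOV={T} ∪ IU={G} → {G,T} (+1)
per-site changes: [3, 4, 4]; total = 11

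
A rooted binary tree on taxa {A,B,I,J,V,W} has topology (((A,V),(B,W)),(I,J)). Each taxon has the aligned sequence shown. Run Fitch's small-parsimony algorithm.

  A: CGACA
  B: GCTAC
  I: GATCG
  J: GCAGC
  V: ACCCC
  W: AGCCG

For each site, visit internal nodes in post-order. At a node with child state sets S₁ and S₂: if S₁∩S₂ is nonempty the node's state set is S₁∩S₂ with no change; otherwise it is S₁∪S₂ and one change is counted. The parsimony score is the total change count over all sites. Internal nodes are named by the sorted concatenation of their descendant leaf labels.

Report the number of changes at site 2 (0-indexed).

[col 0] AV: children A:{C}, V:{A} ∪→ {A,C}; cost 1
[col 0] BW: children B:{G}, W:{A} ∪→ {A,G}; cost 1
[col 0] ABVW: children AV:{A,C}, BW:{A,G} ∩→ {A}; cost 0
[col 0] IJ: children I:{G}, J:{G} ∩→ {G}; cost 0
[col 0] ABIJVW: children ABVW:{A}, IJ:{G} ∪→ {A,G}; cost 1
[col 1] AV: children A:{G}, V:{C} ∪→ {C,G}; cost 1
[col 1] BW: children B:{C}, W:{G} ∪→ {C,G}; cost 1
[col 1] ABVW: children AV:{C,G}, BW:{C,G} ∩→ {C,G}; cost 0
[col 1] IJ: children I:{A}, J:{C} ∪→ {A,C}; cost 1
[col 1] ABIJVW: children ABVW:{C,G}, IJ:{A,C} ∩→ {C}; cost 0
[col 2] AV: children A:{A}, V:{C} ∪→ {A,C}; cost 1
[col 2] BW: children B:{T}, W:{C} ∪→ {C,T}; cost 1
[col 2] ABVW: children AV:{A,C}, BW:{C,T} ∩→ {C}; cost 0
[col 2] IJ: children I:{T}, J:{A} ∪→ {A,T}; cost 1
[col 2] ABIJVW: children ABVW:{C}, IJ:{A,T} ∪→ {A,C,T}; cost 1
[col 3] AV: children A:{C}, V:{C} ∩→ {C}; cost 0
[col 3] BW: children B:{A}, W:{C} ∪→ {A,C}; cost 1
[col 3] ABVW: children AV:{C}, BW:{A,C} ∩→ {C}; cost 0
[col 3] IJ: children I:{C}, J:{G} ∪→ {C,G}; cost 1
[col 3] ABIJVW: children ABVW:{C}, IJ:{C,G} ∩→ {C}; cost 0
[col 4] AV: children A:{A}, V:{C} ∪→ {A,C}; cost 1
[col 4] BW: children B:{C}, W:{G} ∪→ {C,G}; cost 1
[col 4] ABVW: children AV:{A,C}, BW:{C,G} ∩→ {C}; cost 0
[col 4] IJ: children I:{G}, J:{C} ∪→ {C,G}; cost 1
[col 4] ABIJVW: children ABVW:{C}, IJ:{C,G} ∩→ {C}; cost 0
per-site changes: [3, 3, 4, 2, 3]; total = 15

4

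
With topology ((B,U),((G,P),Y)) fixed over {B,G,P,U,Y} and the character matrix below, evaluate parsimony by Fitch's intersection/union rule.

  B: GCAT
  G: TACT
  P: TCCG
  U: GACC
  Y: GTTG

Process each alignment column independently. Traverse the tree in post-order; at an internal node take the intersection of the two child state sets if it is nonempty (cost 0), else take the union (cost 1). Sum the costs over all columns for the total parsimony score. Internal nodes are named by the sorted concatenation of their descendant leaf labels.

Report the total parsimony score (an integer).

BU@0: {G} ∩ {G} = {G} (intersection, +0)
GP@0: {T} ∩ {T} = {T} (intersection, +0)
GPY@0: {T} ∪ {G} = {G,T} (union, +1)
BGPUY@0: {G} ∩ {G,T} = {G} (intersection, +0)
BU@1: {C} ∪ {A} = {A,C} (union, +1)
GP@1: {A} ∪ {C} = {A,C} (union, +1)
GPY@1: {A,C} ∪ {T} = {A,C,T} (union, +1)
BGPUY@1: {A,C} ∩ {A,C,T} = {A,C} (intersection, +0)
BU@2: {A} ∪ {C} = {A,C} (union, +1)
GP@2: {C} ∩ {C} = {C} (intersection, +0)
GPY@2: {C} ∪ {T} = {C,T} (union, +1)
BGPUY@2: {A,C} ∩ {C,T} = {C} (intersection, +0)
BU@3: {T} ∪ {C} = {C,T} (union, +1)
GP@3: {T} ∪ {G} = {G,T} (union, +1)
GPY@3: {G,T} ∩ {G} = {G} (intersection, +0)
BGPUY@3: {C,T} ∪ {G} = {C,G,T} (union, +1)
per-site changes: [1, 3, 2, 3]; total = 9

9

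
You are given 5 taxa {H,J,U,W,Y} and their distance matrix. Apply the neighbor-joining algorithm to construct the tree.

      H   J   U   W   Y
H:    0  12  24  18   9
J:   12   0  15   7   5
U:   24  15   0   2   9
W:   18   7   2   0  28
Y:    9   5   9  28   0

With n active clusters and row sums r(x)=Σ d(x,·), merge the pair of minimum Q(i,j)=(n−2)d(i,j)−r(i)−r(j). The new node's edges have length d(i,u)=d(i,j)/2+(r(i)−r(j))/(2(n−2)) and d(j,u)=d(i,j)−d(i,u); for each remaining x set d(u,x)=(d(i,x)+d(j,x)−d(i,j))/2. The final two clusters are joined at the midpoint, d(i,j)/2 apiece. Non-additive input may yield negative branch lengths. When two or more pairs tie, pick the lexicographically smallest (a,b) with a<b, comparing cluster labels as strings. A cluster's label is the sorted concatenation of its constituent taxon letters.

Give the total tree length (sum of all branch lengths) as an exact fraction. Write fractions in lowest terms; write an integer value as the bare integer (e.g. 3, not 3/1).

iteration 1: select U,W (d=2, Q=-99); attach at lengths (1/6, 11/6); label the merged cluster UW
  updated: d(H,UW)=20, d(J,UW)=10, d(UW,Y)=35/2
iteration 2: select H,Y (d=9, Q=-109/2); attach at lengths (55/8, 17/8); label the merged cluster HY
  updated: d(HY,J)=4, d(HY,UW)=57/4
iteration 3: select HY,J (d=4, Q=-113/4); attach at lengths (33/8, -1/8); label the merged cluster HJY
  updated: d(HJY,UW)=81/8
iteration 4: select HJY,UW (d=81/8); attach at lengths (81/16, 81/16); label the merged cluster HJUWY
final tree: (((H:55/8,Y:17/8):33/8,J:-1/8):81/16,(U:1/6,W:11/6):81/16)
total length: 201/8

201/8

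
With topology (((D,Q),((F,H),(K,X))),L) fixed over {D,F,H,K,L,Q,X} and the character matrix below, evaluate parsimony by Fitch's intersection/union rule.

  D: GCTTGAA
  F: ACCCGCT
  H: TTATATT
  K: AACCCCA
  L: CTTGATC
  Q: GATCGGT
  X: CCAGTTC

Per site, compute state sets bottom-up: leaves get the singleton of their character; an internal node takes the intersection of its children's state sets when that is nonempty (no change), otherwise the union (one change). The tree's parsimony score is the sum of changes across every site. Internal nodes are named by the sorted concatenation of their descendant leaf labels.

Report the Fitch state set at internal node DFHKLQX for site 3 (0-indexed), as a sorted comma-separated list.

[col 0] DQ: children D:{G}, Q:{G} ∩→ {G}; cost 0
[col 0] FH: children F:{A}, H:{T} ∪→ {A,T}; cost 1
[col 0] KX: children K:{A}, X:{C} ∪→ {A,C}; cost 1
[col 0] FHKX: children FH:{A,T}, KX:{A,C} ∩→ {A}; cost 0
[col 0] DFHKQX: children DQ:{G}, FHKX:{A} ∪→ {A,G}; cost 1
[col 0] DFHKLQX: children DFHKQX:{A,G}, L:{C} ∪→ {A,C,G}; cost 1
[col 1] DQ: children D:{C}, Q:{A} ∪→ {A,C}; cost 1
[col 1] FH: children F:{C}, H:{T} ∪→ {C,T}; cost 1
[col 1] KX: children K:{A}, X:{C} ∪→ {A,C}; cost 1
[col 1] FHKX: children FH:{C,T}, KX:{A,C} ∩→ {C}; cost 0
[col 1] DFHKQX: children DQ:{A,C}, FHKX:{C} ∩→ {C}; cost 0
[col 1] DFHKLQX: children DFHKQX:{C}, L:{T} ∪→ {C,T}; cost 1
[col 2] DQ: children D:{T}, Q:{T} ∩→ {T}; cost 0
[col 2] FH: children F:{C}, H:{A} ∪→ {A,C}; cost 1
[col 2] KX: children K:{C}, X:{A} ∪→ {A,C}; cost 1
[col 2] FHKX: children FH:{A,C}, KX:{A,C} ∩→ {A,C}; cost 0
[col 2] DFHKQX: children DQ:{T}, FHKX:{A,C} ∪→ {A,C,T}; cost 1
[col 2] DFHKLQX: children DFHKQX:{A,C,T}, L:{T} ∩→ {T}; cost 0
[col 3] DQ: children D:{T}, Q:{C} ∪→ {C,T}; cost 1
[col 3] FH: children F:{C}, H:{T} ∪→ {C,T}; cost 1
[col 3] KX: children K:{C}, X:{G} ∪→ {C,G}; cost 1
[col 3] FHKX: children FH:{C,T}, KX:{C,G} ∩→ {C}; cost 0
[col 3] DFHKQX: children DQ:{C,T}, FHKX:{C} ∩→ {C}; cost 0
[col 3] DFHKLQX: children DFHKQX:{C}, L:{G} ∪→ {C,G}; cost 1
[col 4] DQ: children D:{G}, Q:{G} ∩→ {G}; cost 0
[col 4] FH: children F:{G}, H:{A} ∪→ {A,G}; cost 1
[col 4] KX: children K:{C}, X:{T} ∪→ {C,T}; cost 1
[col 4] FHKX: children FH:{A,G}, KX:{C,T} ∪→ {A,C,G,T}; cost 1
[col 4] DFHKQX: children DQ:{G}, FHKX:{A,C,G,T} ∩→ {G}; cost 0
[col 4] DFHKLQX: children DFHKQX:{G}, L:{A} ∪→ {A,G}; cost 1
[col 5] DQ: children D:{A}, Q:{G} ∪→ {A,G}; cost 1
[col 5] FH: children F:{C}, H:{T} ∪→ {C,T}; cost 1
[col 5] KX: children K:{C}, X:{T} ∪→ {C,T}; cost 1
[col 5] FHKX: children FH:{C,T}, KX:{C,T} ∩→ {C,T}; cost 0
[col 5] DFHKQX: children DQ:{A,G}, FHKX:{C,T} ∪→ {A,C,G,T}; cost 1
[col 5] DFHKLQX: children DFHKQX:{A,C,G,T}, L:{T} ∩→ {T}; cost 0
[col 6] DQ: children D:{A}, Q:{T} ∪→ {A,T}; cost 1
[col 6] FH: children F:{T}, H:{T} ∩→ {T}; cost 0
[col 6] KX: children K:{A}, X:{C} ∪→ {A,C}; cost 1
[col 6] FHKX: children FH:{T}, KX:{A,C} ∪→ {A,C,T}; cost 1
[col 6] DFHKQX: children DQ:{A,T}, FHKX:{A,C,T} ∩→ {A,T}; cost 0
[col 6] DFHKLQX: children DFHKQX:{A,T}, L:{C} ∪→ {A,C,T}; cost 1
per-site changes: [4, 4, 3, 4, 4, 4, 4]; total = 27

C,G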